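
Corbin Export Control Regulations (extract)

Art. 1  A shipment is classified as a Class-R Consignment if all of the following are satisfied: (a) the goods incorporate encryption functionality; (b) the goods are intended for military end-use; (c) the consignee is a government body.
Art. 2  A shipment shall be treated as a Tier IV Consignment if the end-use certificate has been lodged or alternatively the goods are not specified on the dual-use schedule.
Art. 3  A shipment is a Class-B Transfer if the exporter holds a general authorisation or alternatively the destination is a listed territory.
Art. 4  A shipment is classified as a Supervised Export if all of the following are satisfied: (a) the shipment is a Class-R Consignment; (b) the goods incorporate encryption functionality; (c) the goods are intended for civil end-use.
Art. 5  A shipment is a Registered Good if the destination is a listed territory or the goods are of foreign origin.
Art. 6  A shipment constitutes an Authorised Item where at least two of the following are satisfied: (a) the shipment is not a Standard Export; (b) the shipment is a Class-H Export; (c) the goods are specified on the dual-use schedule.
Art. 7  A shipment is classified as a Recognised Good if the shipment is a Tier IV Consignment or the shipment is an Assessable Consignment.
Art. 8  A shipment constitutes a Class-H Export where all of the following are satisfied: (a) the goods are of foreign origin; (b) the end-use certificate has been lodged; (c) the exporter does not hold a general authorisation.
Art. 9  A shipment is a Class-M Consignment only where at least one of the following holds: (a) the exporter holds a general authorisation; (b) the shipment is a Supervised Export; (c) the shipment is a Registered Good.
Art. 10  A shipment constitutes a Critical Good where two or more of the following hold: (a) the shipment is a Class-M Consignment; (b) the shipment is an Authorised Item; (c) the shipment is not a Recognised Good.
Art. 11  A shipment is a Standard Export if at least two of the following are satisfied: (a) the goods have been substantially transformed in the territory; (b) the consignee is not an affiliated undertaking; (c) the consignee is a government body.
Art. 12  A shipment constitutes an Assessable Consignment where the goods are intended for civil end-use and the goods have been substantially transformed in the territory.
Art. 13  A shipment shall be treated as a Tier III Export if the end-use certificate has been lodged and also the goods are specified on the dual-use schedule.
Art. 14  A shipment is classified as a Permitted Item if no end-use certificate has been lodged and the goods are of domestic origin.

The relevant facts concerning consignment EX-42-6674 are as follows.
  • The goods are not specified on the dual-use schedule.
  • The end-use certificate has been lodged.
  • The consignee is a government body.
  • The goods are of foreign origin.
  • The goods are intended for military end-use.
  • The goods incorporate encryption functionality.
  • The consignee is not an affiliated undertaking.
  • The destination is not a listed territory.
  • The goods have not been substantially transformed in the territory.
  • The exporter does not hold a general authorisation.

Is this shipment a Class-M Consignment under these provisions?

Yes

article 1 — Class-R Consignment: [the goods incorporate encryption functionality? yes] AND [the goods are intended for military end-use? yes] AND [the consignee is a government body? yes] → satisfied.
article 4 — Supervised Export: [Class-R Consignment (article 1)? yes] AND [the goods incorporate encryption functionality? yes] AND [the goods are intended for civil end-use? no] → not satisfied.
article 5 — Registered Good: [the destination is a listed territory? no] OR [the goods are of foreign origin? yes] → satisfied.
article 9 — Class-M Consignment: [the exporter holds a general authorisation? no] OR [Supervised Export (article 4)? no] OR [Registered Good (article 5)? yes] → satisfied.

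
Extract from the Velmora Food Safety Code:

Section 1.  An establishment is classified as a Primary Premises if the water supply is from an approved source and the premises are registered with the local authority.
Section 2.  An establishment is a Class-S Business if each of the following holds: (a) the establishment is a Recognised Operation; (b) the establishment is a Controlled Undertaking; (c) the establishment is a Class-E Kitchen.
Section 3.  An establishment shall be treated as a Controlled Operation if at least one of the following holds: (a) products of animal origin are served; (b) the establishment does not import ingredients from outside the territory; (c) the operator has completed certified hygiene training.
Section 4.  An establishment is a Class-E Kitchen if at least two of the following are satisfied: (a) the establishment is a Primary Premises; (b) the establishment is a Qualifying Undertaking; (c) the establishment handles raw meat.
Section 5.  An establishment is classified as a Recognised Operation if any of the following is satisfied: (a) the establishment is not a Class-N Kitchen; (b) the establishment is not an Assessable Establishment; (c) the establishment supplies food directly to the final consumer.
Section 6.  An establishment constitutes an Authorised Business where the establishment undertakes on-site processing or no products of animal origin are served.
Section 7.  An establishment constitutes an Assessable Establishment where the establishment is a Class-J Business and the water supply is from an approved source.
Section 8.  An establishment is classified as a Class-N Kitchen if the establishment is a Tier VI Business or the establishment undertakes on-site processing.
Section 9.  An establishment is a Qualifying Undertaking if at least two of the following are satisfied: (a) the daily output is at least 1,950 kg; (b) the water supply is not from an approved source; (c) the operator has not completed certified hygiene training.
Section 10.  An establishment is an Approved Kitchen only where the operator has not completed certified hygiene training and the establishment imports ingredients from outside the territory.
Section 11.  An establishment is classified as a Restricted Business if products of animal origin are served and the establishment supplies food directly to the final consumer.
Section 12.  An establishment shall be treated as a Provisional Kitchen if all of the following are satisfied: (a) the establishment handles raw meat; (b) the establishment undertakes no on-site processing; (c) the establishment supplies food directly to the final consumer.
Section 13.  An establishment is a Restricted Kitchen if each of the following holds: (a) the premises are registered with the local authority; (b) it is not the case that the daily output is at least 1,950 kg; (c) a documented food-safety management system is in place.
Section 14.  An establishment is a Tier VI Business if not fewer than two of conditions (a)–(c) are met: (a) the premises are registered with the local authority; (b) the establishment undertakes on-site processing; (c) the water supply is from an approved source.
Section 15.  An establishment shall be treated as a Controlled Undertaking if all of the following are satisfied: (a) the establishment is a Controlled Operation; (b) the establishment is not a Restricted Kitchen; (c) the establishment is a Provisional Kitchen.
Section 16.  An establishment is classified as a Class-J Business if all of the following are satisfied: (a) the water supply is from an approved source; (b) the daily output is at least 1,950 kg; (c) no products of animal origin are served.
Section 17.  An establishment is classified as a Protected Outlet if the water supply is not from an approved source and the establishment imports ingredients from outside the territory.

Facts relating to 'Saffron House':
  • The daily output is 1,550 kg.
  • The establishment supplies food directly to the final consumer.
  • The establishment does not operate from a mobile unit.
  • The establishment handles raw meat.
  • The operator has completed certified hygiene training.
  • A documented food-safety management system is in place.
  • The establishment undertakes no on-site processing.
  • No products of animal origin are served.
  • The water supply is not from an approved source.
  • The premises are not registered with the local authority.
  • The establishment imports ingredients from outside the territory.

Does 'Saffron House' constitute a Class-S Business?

section 14 — Tier VI Business: the premises are registered with the local authority? no; the establishment undertakes on-site processing? no; the water supply is from an approved source? no — 0 of 3 hold (need ≥2) → not satisfied.
section 8 — Class-N Kitchen: [Tier VI Business (section 14)? no] OR [the establishment undertakes on-site processing? no] → not satisfied.
section 16 — Class-J Business: [the water supply is from an approved source? no] AND [daily output: 1,550 kg ≥ 1,950 kg? no] AND [no products of animal origin are served? yes] → not satisfied.
section 7 — Assessable Establishment: [Class-J Business (section 16)? no] AND [the water supply is from an approved source? no] → not satisfied.
section 5 — Recognised Operation: [not a Class-N Kitchen (section 8)? yes] OR [not an Assessable Establishment (section 7)? yes] OR [the establishment supplies food directly to the final consumer? yes] → satisfied.
section 3 — Controlled Operation: [products of animal origin are served? no] OR [the establishment does not import ingredients from outside the territory? no] OR [the operator has completed certified hygiene training? yes] → satisfied.
section 13 — Restricted Kitchen: [the premises are registered with the local authority? no] AND [daily output: 1,550 kg ≥ 1,950 kg? no, so negated condition yes] AND [a documented food-safety management system is in place? yes] → not satisfied.
section 12 — Provisional Kitchen: [the establishment handles raw meat? yes] AND [the establishment undertakes no on-site processing? yes] AND [the establishment supplies food directly to the final consumer? yes] → satisfied.
section 15 — Controlled Undertaking: [Controlled Operation (section 3)? yes] AND [not a Restricted Kitchen (section 13)? yes] AND [Provisional Kitchen (section 12)? yes] → satisfied.
section 1 — Primary Premises: [the water supply is from an approved source? no] AND [the premises are registered with the local authority? no] → not satisfied.
section 9 — Qualifying Undertaking: daily output: 1,550 kg ≥ 1,950 kg? no; the water supply is not from an approved source? yes; the operator has not completed certified hygiene training? no — 1 of 3 hold (need ≥2) → not satisfied.
section 4 — Class-E Kitchen: Primary Premises (section 1)? no; Qualifying Undertaking (section 9)? no; the establishment handles raw meat? yes — 1 of 3 hold (need ≥2) → not satisfied.
section 2 — Class-S Business: [Recognised Operation (section 5)? yes] AND [Controlled Undertaking (section 15)? yes] AND [Class-E Kitchen (section 4)? no] → not satisfied.

No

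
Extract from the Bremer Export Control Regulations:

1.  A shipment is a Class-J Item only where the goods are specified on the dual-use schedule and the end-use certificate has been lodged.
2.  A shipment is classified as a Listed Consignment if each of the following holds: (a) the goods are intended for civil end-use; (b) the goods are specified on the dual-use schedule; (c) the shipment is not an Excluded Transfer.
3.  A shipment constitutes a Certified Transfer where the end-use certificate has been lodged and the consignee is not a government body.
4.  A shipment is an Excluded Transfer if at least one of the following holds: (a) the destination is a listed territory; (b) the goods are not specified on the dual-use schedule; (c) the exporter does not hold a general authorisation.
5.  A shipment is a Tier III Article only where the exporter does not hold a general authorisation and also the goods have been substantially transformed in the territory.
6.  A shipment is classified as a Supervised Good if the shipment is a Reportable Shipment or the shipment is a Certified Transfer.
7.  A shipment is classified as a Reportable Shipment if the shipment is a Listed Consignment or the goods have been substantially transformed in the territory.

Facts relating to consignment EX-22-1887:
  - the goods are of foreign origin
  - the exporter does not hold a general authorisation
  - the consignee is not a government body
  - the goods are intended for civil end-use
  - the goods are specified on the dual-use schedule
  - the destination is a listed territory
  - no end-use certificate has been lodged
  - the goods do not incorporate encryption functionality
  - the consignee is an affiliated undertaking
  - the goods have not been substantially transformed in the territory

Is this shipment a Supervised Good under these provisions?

Under paragraph 4: the destination is a listed territory? yes; or the goods are not specified on the dual-use schedule? no; or the exporter does not hold a general authorisation? yes. So the shipment is an Excluded Transfer.
Under paragraph 2: the goods are intended for civil end-use? yes; and the goods are specified on the dual-use schedule? yes; and not an Excluded Transfer (paragraph 4)? no. So the shipment is not a Listed Consignment.
Under paragraph 7: Listed Consignment (paragraph 2)? no; or the goods have been substantially transformed in the territory? no. So the shipment is not a Reportable Shipment.
Under paragraph 3: the end-use certificate has been lodged? no; and the consignee is not a government body? yes. So the shipment is not a Certified Transfer.
Under paragraph 6: Reportable Shipment (paragraph 7)? no; or Certified Transfer (paragraph 3)? no. So the shipment is not a Supervised Good.

No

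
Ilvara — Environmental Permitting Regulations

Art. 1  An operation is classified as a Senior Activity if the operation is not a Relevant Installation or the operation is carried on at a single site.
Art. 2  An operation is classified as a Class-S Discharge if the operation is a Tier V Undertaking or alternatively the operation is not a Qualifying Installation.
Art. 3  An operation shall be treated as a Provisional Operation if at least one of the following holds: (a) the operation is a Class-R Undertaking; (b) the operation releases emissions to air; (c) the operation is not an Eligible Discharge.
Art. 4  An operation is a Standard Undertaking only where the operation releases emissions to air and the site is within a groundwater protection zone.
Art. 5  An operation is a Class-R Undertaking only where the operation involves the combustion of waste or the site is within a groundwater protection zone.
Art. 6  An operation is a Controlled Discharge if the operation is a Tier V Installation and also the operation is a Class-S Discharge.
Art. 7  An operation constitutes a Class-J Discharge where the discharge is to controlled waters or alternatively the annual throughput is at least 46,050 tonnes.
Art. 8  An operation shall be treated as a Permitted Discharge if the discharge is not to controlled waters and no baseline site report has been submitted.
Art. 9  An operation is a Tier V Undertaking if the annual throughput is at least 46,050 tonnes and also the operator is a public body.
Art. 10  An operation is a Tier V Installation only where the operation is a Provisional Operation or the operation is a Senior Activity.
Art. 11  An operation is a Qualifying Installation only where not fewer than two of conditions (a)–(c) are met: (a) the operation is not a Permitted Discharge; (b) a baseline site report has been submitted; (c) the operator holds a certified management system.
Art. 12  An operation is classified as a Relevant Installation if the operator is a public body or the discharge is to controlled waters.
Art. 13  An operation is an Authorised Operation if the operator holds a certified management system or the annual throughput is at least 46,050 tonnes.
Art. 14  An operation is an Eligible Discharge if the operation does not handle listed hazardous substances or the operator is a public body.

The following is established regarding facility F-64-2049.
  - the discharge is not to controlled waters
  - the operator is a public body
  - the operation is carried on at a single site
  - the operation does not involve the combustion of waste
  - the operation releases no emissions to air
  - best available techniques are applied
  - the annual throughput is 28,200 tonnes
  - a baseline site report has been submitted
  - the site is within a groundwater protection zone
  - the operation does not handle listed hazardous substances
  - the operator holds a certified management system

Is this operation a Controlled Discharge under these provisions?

Under article 5: the operation involves the combustion of waste? no; or the site is within a groundwater protection zone? yes. So the operation is a Class-R Undertaking.
Under article 14: the operation does not handle listed hazardous substances? yes; or the operator is a public body? yes. So the operation is an Eligible Discharge.
Under article 3: Class-R Undertaking (article 5)? yes; or the operation releases emissions to air? no; or not an Eligible Discharge (article 14)? no. So the operation is a Provisional Operation.
Under article 12: the operator is a public body? yes; or the discharge is to controlled waters? no. So the operation is a Relevant Installation.
Under article 1: not a Relevant Installation (article 12)? no; or the operation is carried on at a single site? yes. So the operation is a Senior Activity.
Under article 10: Provisional Operation (article 3)? yes; or Senior Activity (article 1)? yes. So the operation is a Tier V Installation.
Under article 9: annual throughput: 28,200 tonnes ≥ 46,050 tonnes? no; and the operator is a public body? yes. So the operation is not a Tier V Undertaking.
Under article 8: the discharge is not to controlled waters? yes; and no baseline site report has been submitted? no. So the operation is not a Permitted Discharge.
Under article 11: not a Permitted Discharge (article 8)? yes; a baseline site report has been submitted? yes; the operator holds a certified management system? yes — 3 of 3 hold (need ≥2) → satisfied.
Under article 2: Tier V Undertaking (article 9)? no; or not a Qualifying Installation (article 11)? no. So the operation is not a Class-S Discharge.
Under article 6: Tier V Installation (article 10)? yes; and Class-S Discharge (article 2)? no. So the operation is not a Controlled Discharge.

No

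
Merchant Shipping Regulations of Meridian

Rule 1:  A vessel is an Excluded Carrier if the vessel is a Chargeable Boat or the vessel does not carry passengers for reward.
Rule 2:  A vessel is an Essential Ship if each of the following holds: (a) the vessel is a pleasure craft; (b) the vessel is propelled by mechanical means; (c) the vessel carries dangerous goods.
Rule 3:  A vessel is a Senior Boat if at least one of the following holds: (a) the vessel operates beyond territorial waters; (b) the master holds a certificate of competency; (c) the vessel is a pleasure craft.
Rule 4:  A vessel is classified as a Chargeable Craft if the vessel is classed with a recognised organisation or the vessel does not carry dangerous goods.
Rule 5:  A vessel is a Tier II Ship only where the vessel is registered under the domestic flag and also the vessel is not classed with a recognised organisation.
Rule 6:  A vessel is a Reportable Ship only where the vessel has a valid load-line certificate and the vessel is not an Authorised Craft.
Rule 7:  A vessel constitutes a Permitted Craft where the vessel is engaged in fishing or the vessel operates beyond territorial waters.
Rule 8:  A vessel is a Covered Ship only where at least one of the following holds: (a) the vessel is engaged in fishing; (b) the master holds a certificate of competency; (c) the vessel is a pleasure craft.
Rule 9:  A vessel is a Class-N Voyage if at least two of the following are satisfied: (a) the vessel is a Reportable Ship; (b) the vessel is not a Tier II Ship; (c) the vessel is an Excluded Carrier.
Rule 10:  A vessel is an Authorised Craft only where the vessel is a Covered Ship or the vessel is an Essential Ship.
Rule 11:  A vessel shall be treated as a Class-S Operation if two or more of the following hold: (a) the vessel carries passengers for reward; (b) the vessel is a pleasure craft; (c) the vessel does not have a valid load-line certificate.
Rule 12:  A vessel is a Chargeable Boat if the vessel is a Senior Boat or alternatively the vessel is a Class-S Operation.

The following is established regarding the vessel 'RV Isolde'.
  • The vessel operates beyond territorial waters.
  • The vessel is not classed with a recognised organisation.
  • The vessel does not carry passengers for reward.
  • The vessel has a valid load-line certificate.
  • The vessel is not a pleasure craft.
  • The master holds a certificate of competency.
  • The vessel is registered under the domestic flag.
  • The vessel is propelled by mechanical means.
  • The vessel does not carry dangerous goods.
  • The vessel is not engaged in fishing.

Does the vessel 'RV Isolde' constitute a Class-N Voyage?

rule 8 — Covered Ship: [the vessel is engaged in fishing? no] OR [the master holds a certificate of competency? yes] OR [the vessel is a pleasure craft? no] → satisfied.
rule 2 — Essential Ship: [the vessel is a pleasure craft? no] AND [the vessel is propelled by mechanical means? yes] AND [the vessel carries dangerous goods? no] → not satisfied.
rule 10 — Authorised Craft: [Covered Ship (rule 8)? yes] OR [Essential Ship (rule 2)? no] → satisfied.
rule 6 — Reportable Ship: [the vessel has a valid load-line certificate? yes] AND [not an Authorised Craft (rule 10)? no] → not satisfied.
rule 5 — Tier II Ship: [the vessel is registered under the domestic flag? yes] AND [the vessel is not classed with a recognised organisation? yes] → satisfied.
rule 3 — Senior Boat: [the vessel operates beyond territorial waters? yes] OR [the master holds a certificate of competency? yes] OR [the vessel is a pleasure craft? no] → satisfied.
rule 11 — Class-S Operation: the vessel carries passengers for reward? no; the vessel is a pleasure craft? no; the vessel does not have a valid load-line certificate? no — 0 of 3 hold (need ≥2) → not satisfied.
rule 12 — Chargeable Boat: [Senior Boat (rule 3)? yes] OR [Class-S Operation (rule 11)? no] → satisfied.
rule 1 — Excluded Carrier: [Chargeable Boat (rule 12)? yes] OR [the vessel does not carry passengers for reward? yes] → satisfied.
rule 9 — Class-N Voyage: Reportable Ship (rule 6)? no; not a Tier II Ship (rule 5)? no; Excluded Carrier (rule 1)? yes — 1 of 3 hold (need ≥2) → not satisfied.

No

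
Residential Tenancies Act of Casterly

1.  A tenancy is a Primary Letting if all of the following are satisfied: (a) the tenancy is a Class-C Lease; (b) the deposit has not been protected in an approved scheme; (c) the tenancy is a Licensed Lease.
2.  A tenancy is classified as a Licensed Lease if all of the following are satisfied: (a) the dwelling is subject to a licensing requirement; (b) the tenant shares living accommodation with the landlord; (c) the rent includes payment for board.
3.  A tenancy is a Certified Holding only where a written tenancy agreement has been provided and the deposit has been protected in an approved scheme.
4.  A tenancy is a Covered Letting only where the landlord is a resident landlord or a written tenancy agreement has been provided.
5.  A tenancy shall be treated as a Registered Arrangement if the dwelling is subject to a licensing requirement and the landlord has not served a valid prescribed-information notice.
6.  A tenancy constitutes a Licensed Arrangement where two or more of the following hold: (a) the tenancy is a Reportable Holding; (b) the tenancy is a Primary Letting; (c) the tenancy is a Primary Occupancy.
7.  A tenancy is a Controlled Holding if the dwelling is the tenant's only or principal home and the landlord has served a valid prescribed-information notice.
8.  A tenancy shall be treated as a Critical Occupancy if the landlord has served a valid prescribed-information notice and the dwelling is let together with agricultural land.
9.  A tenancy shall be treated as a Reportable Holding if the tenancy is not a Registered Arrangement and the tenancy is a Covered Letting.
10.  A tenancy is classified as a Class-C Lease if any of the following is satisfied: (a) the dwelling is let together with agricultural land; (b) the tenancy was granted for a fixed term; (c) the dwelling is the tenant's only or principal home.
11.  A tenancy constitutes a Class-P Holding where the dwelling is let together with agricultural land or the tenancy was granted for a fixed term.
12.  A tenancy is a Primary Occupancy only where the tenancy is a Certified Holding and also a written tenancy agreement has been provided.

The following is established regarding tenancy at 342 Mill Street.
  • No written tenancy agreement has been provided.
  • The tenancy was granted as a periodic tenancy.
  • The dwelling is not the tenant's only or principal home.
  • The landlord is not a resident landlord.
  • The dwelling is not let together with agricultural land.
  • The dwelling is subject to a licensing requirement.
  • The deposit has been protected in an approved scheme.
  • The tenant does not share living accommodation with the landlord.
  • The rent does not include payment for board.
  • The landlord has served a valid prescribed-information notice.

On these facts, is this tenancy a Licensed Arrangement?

No

paragraph 5 — Registered Arrangement: [the dwelling is subject to a licensing requirement? yes] AND [the landlord has not served a valid prescribed-information notice? no] → not satisfied.
paragraph 4 — Covered Letting: [the landlord is a resident landlord? no] OR [a written tenancy agreement has been provided? no] → not satisfied.
paragraph 9 — Reportable Holding: [not a Registered Arrangement (paragraph 5)? yes] AND [Covered Letting (paragraph 4)? no] → not satisfied.
paragraph 10 — Class-C Lease: [the dwelling is let together with agricultural land? no] OR [the tenancy was granted for a fixed term? no] OR [the dwelling is the tenant's only or principal home? no] → not satisfied.
paragraph 2 — Licensed Lease: [the dwelling is subject to a licensing requirement? yes] AND [the tenant shares living accommodation with the landlord? no] AND [the rent includes payment for board? no] → not satisfied.
paragraph 1 — Primary Letting: [Class-C Lease (paragraph 10)? no] AND [the deposit has not been protected in an approved scheme? no] AND [Licensed Lease (paragraph 2)? no] → not satisfied.
paragraph 3 — Certified Holding: [a written tenancy agreement has been provided? no] AND [the deposit has been protected in an approved scheme? yes] → not satisfied.
paragraph 12 — Primary Occupancy: [Certified Holding (paragraph 3)? no] AND [a written tenancy agreement has been provided? no] → not satisfied.
paragraph 6 — Licensed Arrangement: Reportable Holding (paragraph 9)? no; Primary Letting (paragraph 1)? no; Primary Occupancy (paragraph 12)? no — 0 of 3 hold (need ≥2) → not satisfied.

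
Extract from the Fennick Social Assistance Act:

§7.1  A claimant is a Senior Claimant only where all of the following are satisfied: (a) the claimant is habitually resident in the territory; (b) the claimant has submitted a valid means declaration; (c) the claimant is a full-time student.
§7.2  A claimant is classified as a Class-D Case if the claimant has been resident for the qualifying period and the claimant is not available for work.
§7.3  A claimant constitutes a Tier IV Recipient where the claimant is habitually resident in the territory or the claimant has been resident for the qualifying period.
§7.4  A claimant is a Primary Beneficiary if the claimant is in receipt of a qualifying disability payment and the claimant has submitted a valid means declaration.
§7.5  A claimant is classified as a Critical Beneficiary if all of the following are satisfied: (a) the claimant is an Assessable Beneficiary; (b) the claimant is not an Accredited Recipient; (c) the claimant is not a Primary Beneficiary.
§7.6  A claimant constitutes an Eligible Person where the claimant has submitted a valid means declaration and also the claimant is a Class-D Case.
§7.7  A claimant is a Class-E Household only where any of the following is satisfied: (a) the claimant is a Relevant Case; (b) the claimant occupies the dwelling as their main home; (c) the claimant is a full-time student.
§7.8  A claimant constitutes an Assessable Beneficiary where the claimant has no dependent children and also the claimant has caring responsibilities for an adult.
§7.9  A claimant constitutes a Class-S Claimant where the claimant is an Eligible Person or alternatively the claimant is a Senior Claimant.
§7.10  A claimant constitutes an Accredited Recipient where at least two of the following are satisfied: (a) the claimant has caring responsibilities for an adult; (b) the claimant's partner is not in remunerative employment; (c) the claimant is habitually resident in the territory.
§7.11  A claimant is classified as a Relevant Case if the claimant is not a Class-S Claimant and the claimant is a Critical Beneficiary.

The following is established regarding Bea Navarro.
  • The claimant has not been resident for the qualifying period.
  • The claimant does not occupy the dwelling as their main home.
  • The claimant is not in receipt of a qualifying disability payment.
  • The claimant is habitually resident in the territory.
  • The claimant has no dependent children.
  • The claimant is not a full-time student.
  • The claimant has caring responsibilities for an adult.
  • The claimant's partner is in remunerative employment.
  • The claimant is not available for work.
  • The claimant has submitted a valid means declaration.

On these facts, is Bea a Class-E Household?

No

§7.2 — Class-D Case: [the claimant has been resident for the qualifying period? no] AND [the claimant is not available for work? yes] → not satisfied.
§7.6 — Eligible Person: [the claimant has submitted a valid means declaration? yes] AND [Class-D Case (§7.2)? no] → not satisfied.
§7.1 — Senior Claimant: [the claimant is habitually resident in the territory? yes] AND [the claimant has submitted a valid means declaration? yes] AND [the claimant is a full-time student? no] → not satisfied.
§7.9 — Class-S Claimant: [Eligible Person (§7.6)? no] OR [Senior Claimant (§7.1)? no] → not satisfied.
§7.8 — Assessable Beneficiary: [the claimant has no dependent children? yes] AND [the claimant has caring responsibilities for an adult? yes] → satisfied.
§7.10 — Accredited Recipient: the claimant has caring responsibilities for an adult? yes; the claimant's partner is not in remunerative employment? no; the claimant is habitually resident in the territory? yes — 2 of 3 hold (need ≥2) → satisfied.
§7.4 — Primary Beneficiary: [the claimant is in receipt of a qualifying disability payment? no] AND [the claimant has submitted a valid means declaration? yes] → not satisfied.
§7.5 — Critical Beneficiary: [Assessable Beneficiary (§7.8)? yes] AND [not an Accredited Recipient (§7.10)? no] AND [not a Primary Beneficiary (§7.4)? yes] → not satisfied.
§7.11 — Relevant Case: [not a Class-S Claimant (§7.9)? yes] AND [Critical Beneficiary (§7.5)? no] → not satisfied.
§7.7 — Class-E Household: [Relevant Case (§7.11)? no] OR [the claimant occupies the dwelling as their main home? no] OR [the claimant is a full-time student? no] → not satisfied.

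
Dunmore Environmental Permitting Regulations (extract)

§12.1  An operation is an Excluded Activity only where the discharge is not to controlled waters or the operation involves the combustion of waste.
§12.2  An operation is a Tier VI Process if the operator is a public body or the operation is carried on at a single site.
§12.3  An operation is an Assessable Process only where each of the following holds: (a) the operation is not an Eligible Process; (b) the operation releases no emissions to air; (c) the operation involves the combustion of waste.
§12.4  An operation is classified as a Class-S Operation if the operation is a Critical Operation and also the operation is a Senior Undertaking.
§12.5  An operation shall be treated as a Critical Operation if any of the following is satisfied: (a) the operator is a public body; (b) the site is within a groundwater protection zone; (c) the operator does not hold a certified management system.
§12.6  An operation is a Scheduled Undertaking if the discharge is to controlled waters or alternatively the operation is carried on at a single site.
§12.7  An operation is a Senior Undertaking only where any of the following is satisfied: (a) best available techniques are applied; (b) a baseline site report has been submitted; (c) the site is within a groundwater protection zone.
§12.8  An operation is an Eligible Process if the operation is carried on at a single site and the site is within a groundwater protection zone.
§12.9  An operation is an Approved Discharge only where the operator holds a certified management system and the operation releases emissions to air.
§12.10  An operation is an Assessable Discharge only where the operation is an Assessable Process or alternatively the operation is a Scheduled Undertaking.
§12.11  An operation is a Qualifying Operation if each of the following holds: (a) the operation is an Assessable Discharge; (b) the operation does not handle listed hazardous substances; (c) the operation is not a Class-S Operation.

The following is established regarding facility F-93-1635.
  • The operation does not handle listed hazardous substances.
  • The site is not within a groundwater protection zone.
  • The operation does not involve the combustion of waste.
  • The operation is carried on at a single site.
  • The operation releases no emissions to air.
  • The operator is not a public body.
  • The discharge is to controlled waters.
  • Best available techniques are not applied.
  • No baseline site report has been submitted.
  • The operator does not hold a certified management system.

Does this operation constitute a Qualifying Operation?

Yes

§12.8 — Eligible Process: [the operation is carried on at a single site? yes] AND [the site is within a groundwater protection zone? no] → not satisfied.
§12.3 — Assessable Process: [not an Eligible Process (§12.8)? yes] AND [the operation releases no emissions to air? yes] AND [the operation involves the combustion of waste? no] → not satisfied.
§12.6 — Scheduled Undertaking: [the discharge is to controlled waters? yes] OR [the operation is carried on at a single site? yes] → satisfied.
§12.10 — Assessable Discharge: [Assessable Process (§12.3)? no] OR [Scheduled Undertaking (§12.6)? yes] → satisfied.
§12.5 — Critical Operation: [the operator is a public body? no] OR [the site is within a groundwater protection zone? no] OR [the operator does not hold a certified management system? yes] → satisfied.
§12.7 — Senior Undertaking: [best available techniques are applied? no] OR [a baseline site report has been submitted? no] OR [the site is within a groundwater protection zone? no] → not satisfied.
§12.4 — Class-S Operation: [Critical Operation (§12.5)? yes] AND [Senior Undertaking (§12.7)? no] → not satisfied.
§12.11 — Qualifying Operation: [Assessable Discharge (§12.10)? yes] AND [the operation does not handle listed hazardous substances? yes] AND [not a Class-S Operation (§12.4)? yes] → satisfied.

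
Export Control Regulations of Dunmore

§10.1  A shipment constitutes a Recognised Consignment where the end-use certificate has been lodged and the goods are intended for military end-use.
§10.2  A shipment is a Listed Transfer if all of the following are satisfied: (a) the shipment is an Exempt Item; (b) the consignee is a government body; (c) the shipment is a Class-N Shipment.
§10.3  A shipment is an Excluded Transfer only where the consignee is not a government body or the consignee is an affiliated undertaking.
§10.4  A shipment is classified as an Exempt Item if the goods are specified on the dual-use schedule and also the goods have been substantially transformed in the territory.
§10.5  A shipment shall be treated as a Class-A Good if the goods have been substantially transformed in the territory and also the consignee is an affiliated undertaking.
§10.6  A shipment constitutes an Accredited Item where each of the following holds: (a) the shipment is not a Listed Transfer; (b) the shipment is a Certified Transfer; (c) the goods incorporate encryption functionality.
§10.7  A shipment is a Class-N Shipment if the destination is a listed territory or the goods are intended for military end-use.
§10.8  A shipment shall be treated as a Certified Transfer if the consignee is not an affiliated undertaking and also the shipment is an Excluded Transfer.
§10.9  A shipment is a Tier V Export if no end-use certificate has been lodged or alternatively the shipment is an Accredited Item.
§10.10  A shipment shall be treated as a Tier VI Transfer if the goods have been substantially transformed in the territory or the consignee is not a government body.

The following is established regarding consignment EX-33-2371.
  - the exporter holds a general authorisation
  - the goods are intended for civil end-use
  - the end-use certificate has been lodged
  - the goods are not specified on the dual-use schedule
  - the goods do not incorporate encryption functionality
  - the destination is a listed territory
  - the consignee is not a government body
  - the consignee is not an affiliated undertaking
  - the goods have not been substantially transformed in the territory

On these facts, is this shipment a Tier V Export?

§10.4 — Exempt Item: [the goods are specified on the dual-use schedule? no] AND [the goods have been substantially transformed in the territory? no] → not satisfied.
§10.7 — Class-N Shipment: [the destination is a listed territory? yes] OR [the goods are intended for military end-use? no] → satisfied.
§10.2 — Listed Transfer: [Exempt Item (§10.4)? no] AND [the consignee is a government body? no] AND [Class-N Shipment (§10.7)? yes] → not satisfied.
§10.3 — Excluded Transfer: [the consignee is not a government body? yes] OR [the consignee is an affiliated undertaking? no] → satisfied.
§10.8 — Certified Transfer: [the consignee is not an affiliated undertaking? yes] AND [Excluded Transfer (§10.3)? yes] → satisfied.
§10.6 — Accredited Item: [not a Listed Transfer (§10.2)? yes] AND [Certified Transfer (§10.8)? yes] AND [the goods incorporate encryption functionality? no] → not satisfied.
§10.9 — Tier V Export: [no end-use certificate has been lodged? no] OR [Accredited Item (§10.6)? no] → not satisfied.

No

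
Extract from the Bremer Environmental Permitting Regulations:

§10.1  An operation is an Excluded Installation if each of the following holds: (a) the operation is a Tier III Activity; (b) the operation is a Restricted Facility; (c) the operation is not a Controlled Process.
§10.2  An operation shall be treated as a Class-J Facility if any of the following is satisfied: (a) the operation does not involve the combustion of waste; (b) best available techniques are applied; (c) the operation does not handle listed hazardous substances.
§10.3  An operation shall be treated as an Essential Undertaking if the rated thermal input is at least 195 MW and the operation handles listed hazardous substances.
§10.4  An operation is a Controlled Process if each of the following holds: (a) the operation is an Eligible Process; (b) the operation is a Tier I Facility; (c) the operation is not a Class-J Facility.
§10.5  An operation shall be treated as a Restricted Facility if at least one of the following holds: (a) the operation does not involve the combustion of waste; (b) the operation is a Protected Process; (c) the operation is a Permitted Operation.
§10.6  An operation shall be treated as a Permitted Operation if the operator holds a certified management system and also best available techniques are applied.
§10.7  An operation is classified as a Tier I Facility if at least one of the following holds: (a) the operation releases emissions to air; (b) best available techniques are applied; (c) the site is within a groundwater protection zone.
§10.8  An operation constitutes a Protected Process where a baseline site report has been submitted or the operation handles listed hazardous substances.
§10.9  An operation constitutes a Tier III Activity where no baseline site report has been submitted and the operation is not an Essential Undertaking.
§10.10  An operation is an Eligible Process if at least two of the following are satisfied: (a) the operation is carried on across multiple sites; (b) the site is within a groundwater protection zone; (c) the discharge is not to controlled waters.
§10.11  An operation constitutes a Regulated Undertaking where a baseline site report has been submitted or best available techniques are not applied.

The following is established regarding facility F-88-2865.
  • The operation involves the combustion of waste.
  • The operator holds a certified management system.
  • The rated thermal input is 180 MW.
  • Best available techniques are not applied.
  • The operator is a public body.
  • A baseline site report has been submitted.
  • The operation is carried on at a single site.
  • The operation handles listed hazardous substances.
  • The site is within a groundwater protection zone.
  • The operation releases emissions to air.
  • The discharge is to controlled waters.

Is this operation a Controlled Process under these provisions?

§10.10 — Eligible Process: the operation is carried on across multiple sites? no; the site is within a groundwater protection zone? yes; the discharge is not to controlled waters? no — 1 of 3 hold (need ≥2) → not satisfied.
§10.7 — Tier I Facility: [the operation releases emissions to air? yes] OR [best available techniques are applied? no] OR [the site is within a groundwater protection zone? yes] → satisfied.
§10.2 — Class-J Facility: [the operation does not involve the combustion of waste? no] OR [best available techniques are applied? no] OR [the operation does not handle listed hazardous substances? no] → not satisfied.
§10.4 — Controlled Process: [Eligible Process (§10.10)? no] AND [Tier I Facility (§10.7)? yes] AND [not a Class-J Facility (§10.2)? yes] → not satisfied.

No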